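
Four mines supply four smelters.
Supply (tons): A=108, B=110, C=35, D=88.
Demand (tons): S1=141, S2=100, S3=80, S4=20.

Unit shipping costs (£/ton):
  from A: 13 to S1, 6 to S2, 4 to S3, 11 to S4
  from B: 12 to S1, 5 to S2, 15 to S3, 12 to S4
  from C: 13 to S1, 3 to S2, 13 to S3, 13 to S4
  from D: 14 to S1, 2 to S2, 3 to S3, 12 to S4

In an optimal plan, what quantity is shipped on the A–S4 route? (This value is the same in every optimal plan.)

The minimum-cost plan:
  A–S1: 8 × £13 = £104
  A–S3: 80 × £4 = £320
  A–S4: 20 × £11 = £220
  B–S1: 110 × £12 = £1320
  C–S1: 23 × £13 = £299
  C–S2: 12 × £3 = £36
  D–S2: 88 × £2 = £176
Total cost = £2475.
So A→S4 carries 20 tons.

20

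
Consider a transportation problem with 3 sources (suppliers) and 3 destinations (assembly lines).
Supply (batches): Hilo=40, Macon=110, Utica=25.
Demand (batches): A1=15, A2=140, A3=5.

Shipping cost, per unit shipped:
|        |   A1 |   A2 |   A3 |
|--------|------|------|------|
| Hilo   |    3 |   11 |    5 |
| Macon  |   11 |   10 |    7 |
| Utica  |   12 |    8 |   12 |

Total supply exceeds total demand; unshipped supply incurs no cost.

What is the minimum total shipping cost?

1425

A cheapest plan:
  Hilo→A1: 15 batches
  Hilo→A2: 5 batches
  Hilo→A3: 5 batches
  Macon→A2: 110 batches
  Utica→A2: 25 batches
Total cost = 1425.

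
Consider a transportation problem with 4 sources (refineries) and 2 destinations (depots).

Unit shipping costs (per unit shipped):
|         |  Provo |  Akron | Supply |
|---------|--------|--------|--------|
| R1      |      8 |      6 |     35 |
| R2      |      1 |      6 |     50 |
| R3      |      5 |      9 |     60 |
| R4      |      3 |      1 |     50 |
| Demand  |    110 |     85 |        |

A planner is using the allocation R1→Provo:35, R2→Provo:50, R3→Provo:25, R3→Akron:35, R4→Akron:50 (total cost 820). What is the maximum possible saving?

Current plan cost = 35·8 + 50·1 + 25·5 + 35·9 + 50·1 = 820.
Optimal plan:
  R1–Akron: 35 kL
  R2–Provo: 50 kL
  R3–Provo: 60 kL
  R4–Akron: 50 kL
Optimal cost = 610.
Saving = 820 − 610 = 210.

210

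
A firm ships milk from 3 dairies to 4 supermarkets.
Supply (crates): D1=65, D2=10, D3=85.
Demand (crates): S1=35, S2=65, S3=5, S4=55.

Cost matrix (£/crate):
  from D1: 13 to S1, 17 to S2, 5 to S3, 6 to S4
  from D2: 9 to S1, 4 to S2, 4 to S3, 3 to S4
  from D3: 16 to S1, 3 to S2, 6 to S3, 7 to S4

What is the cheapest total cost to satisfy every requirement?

985

A cheapest plan:
  D1→S1: 25 × £13 = £325
  D1→S4: 40 × £6 = £240
  D2→S1: 10 × £9 = £90
  D3→S2: 65 × £3 = £195
  D3→S3: 5 × £6 = £30
  D3→S4: 15 × £7 = £105
Total = 325 + 240 + 90 + 195 + 30 + 105 = £985.
(Supply check: D1 ships 65; D2 ships 10; D3 ships 85.)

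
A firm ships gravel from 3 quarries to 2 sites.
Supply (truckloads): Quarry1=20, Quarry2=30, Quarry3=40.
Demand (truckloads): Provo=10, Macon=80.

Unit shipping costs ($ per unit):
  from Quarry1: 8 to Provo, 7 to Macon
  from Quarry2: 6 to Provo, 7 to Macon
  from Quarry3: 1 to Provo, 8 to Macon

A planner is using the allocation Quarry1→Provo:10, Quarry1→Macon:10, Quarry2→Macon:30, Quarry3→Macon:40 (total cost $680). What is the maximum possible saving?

Current plan cost = 10·8 + 10·7 + 30·7 + 40·8 = $680.
Optimal plan:
  Quarry1->Macon: 20 truckloads
  Quarry2->Macon: 30 truckloads
  Quarry3->Provo: 10 truckloads
  Quarry3->Macon: 30 truckloads
Optimal cost = $600.
Saving = 680 − 600 = $80.

80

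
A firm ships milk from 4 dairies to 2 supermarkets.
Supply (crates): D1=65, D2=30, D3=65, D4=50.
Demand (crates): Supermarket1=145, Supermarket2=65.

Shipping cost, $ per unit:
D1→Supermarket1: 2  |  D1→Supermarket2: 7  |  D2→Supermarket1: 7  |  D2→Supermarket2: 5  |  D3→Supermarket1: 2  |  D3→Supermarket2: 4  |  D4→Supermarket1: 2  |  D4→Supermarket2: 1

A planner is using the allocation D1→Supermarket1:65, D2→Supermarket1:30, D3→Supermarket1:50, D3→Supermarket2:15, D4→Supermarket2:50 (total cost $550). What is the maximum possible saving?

75

Current plan cost = 65·2 + 30·7 + 50·2 + 15·4 + 50·1 = $550.
Optimal plan:
  D1→Supermarket1: 65 crates
  D2→Supermarket2: 30 crates
  D3→Supermarket1: 65 crates
  D4→Supermarket1: 15 crates
  D4→Supermarket2: 35 crates
Optimal cost = $475.
Saving = 550 − 475 = $75.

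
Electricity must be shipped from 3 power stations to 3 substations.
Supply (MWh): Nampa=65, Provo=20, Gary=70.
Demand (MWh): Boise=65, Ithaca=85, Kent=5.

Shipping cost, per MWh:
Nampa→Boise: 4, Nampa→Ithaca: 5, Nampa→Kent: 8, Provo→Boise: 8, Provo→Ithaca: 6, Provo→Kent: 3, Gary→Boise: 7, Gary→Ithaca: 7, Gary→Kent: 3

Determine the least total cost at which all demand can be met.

Optimal allocation:
  Nampa to Boise: 65 × 4 = 260
  Provo to Ithaca: 20 × 6 = 120
  Gary to Ithaca: 65 × 7 = 455
  Gary to Kent: 5 × 3 = 15
Total = 260 + 120 + 455 + 15 = 850.

850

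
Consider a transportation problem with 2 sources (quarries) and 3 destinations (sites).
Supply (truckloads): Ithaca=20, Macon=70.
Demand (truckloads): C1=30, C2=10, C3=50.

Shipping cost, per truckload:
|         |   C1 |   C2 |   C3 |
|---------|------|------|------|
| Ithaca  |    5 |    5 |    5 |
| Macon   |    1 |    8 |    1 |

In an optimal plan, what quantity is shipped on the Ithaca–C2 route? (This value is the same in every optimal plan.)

10

Solving gives:
  Ithaca–C1: 10 × 5 = 50
  Ithaca–C2: 10 × 5 = 50
  Macon–C1: 20 × 1 = 20
  Macon–C3: 50 × 1 = 50
Total cost = 170.
So Ithaca→C2 carries 10 truckloads.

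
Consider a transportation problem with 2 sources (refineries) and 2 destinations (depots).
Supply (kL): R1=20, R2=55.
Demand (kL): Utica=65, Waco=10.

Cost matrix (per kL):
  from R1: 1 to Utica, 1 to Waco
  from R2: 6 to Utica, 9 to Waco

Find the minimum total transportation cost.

Optimal allocation:
  R1–Utica: 10 × 1 = 10
  R1–Waco: 10 × 1 = 10
  R2–Utica: 55 × 6 = 330
Total = 10 + 10 + 330 = 350.

350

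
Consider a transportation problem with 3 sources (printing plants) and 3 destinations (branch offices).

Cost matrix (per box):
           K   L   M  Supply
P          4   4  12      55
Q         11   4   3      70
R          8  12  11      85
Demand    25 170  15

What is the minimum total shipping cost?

1405

An optimal shipping plan:
  P→L: 55 × 4 = 220
  Q→L: 55 × 4 = 220
  Q→M: 15 × 3 = 45
  R→K: 25 × 8 = 200
  R→L: 60 × 12 = 720
Total = 220 + 220 + 45 + 200 + 720 = 1405.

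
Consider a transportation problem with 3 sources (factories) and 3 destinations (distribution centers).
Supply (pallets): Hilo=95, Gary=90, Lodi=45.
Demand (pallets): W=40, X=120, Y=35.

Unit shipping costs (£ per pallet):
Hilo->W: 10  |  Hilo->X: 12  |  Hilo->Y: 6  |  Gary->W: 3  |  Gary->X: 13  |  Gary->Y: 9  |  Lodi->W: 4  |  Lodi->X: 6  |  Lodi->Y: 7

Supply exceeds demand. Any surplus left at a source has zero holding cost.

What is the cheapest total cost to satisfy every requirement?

1515

Optimal allocation:
  Hilo–X: 60 pallets
  Hilo–Y: 35 pallets
  Gary–W: 40 pallets
  Gary–X: 15 pallets
  Lodi–X: 45 pallets
Total cost = £1515.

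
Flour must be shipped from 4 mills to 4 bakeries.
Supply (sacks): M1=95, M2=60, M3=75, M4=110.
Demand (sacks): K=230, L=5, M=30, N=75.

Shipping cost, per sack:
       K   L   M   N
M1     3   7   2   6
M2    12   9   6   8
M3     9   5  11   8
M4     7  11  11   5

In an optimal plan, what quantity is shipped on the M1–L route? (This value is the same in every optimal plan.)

0

Optimal shipments:
  M1->K: 95 × 3 = 285
  M2->M: 30 × 6 = 180
  M2->N: 30 × 8 = 240
  M3->K: 70 × 9 = 630
  M3->L: 5 × 5 = 25
  M4->K: 65 × 7 = 455
  M4->N: 45 × 5 = 225
Total cost = 2040.
The route M1→L is not used.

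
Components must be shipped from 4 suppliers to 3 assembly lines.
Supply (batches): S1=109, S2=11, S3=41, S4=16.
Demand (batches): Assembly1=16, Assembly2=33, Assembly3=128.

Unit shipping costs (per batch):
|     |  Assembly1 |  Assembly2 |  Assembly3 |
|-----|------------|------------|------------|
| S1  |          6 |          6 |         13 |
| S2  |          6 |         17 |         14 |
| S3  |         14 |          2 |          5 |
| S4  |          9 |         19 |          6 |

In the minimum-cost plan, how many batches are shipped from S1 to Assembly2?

The minimum-cost plan:
  S1→Assembly1: 5 × 6 = 30
  S1→Assembly2: 33 × 6 = 198
  S1→Assembly3: 71 × 13 = 923
  S2→Assembly1: 11 × 6 = 66
  S3→Assembly3: 41 × 5 = 205
  S4→Assembly3: 16 × 6 = 96
Total cost = 1518.
So S1→Assembly2 carries 33 batches.

33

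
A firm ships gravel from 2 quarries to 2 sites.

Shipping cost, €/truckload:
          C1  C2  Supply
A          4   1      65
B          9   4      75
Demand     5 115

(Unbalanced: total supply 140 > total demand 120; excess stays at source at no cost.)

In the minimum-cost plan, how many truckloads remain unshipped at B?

20

An optimal plan:
  A->C1: 5 truckloads
  A->C2: 60 truckloads
  B->C2: 55 truckloads
Total cost = €300.
B ships 55 of its 75, leaving 20.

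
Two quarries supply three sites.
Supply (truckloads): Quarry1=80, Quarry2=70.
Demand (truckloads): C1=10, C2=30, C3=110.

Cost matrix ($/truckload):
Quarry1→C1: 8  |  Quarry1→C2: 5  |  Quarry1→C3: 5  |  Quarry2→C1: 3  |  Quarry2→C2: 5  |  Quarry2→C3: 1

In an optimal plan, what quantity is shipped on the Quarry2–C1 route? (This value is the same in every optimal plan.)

10

Optimal shipments:
  Quarry1 to C2: 30 truckloads
  Quarry1 to C3: 50 truckloads
  Quarry2 to C1: 10 truckloads
  Quarry2 to C3: 60 truckloads
Total cost = $490.
So Quarry2→C1 carries 10 truckloads.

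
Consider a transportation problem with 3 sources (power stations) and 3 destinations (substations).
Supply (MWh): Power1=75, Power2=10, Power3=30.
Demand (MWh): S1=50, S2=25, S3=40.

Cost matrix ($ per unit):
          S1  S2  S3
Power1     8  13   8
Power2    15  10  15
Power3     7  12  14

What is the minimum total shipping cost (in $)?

One minimum-cost allocation:
  Power1→S1: 20 × $8 = $160
  Power1→S2: 15 × $13 = $195
  Power1→S3: 40 × $8 = $320
  Power2→S2: 10 × $10 = $100
  Power3→S1: 30 × $7 = $210
Total = 160 + 195 + 320 + 100 + 210 = $985.
(Supply check: Power1 ships 75; Power2 ships 10; Power3 ships 30.)

985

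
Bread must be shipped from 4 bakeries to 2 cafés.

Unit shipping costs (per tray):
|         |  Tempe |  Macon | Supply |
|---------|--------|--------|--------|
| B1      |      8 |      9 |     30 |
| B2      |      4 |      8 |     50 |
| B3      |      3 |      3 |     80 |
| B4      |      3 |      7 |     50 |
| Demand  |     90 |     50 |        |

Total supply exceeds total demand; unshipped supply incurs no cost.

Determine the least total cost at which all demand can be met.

Optimal allocation:
  B2–Tempe: 10 trays
  B3–Tempe: 30 trays
  B3–Macon: 50 trays
  B4–Tempe: 50 trays
Total cost = 430.

430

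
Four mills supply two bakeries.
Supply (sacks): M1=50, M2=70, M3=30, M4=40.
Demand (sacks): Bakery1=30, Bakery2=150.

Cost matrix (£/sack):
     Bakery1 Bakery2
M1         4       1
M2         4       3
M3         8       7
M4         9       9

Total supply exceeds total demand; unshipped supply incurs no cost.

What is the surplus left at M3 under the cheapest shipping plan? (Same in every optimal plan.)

0

Minimum-cost shipments:
  M1 to Bakery2: 50 × £1 = £50
  M2 to Bakery2: 70 × £3 = £210
  M3 to Bakery2: 30 × £7 = £210
  M4 to Bakery1: 30 × £9 = £270
Total cost = £740.
M3 ships 30 of its 30, leaving 0.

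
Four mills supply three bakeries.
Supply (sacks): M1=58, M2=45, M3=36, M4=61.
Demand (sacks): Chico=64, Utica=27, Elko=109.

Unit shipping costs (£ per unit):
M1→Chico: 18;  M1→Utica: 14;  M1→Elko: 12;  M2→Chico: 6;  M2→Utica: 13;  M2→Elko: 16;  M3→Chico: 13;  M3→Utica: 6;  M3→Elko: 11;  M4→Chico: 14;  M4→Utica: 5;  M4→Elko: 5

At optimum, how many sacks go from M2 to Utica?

0

The minimum-cost plan:
  M1–Chico: 10 sacks
  M1–Elko: 48 sacks
  M2–Chico: 45 sacks
  M3–Chico: 9 sacks
  M3–Utica: 27 sacks
  M4–Elko: 61 sacks
Total cost = £1610.
The route M2→Utica is not used.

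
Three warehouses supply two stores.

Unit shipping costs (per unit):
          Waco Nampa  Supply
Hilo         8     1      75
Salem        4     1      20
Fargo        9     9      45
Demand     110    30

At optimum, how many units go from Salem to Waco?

20

Optimal shipments:
  Hilo to Waco: 45 × 8 = 360
  Hilo to Nampa: 30 × 1 = 30
  Salem to Waco: 20 × 4 = 80
  Fargo to Waco: 45 × 9 = 405
Total cost = 875.
So Salem→Waco carries 20 units.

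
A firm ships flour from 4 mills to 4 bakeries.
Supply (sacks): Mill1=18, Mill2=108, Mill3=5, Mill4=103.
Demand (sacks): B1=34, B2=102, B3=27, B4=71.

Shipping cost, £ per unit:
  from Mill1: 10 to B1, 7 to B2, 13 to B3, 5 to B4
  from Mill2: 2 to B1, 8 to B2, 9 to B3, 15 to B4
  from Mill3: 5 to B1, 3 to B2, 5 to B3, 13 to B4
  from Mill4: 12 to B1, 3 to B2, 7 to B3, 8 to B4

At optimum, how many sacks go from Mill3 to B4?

Optimal shipments:
  Mill1–B4: 18 sacks
  Mill2–B1: 34 sacks
  Mill2–B2: 47 sacks
  Mill2–B3: 27 sacks
  Mill3–B2: 5 sacks
  Mill4–B2: 50 sacks
  Mill4–B4: 53 sacks
Total cost = £1366.
The route Mill3→B4 is not used.

0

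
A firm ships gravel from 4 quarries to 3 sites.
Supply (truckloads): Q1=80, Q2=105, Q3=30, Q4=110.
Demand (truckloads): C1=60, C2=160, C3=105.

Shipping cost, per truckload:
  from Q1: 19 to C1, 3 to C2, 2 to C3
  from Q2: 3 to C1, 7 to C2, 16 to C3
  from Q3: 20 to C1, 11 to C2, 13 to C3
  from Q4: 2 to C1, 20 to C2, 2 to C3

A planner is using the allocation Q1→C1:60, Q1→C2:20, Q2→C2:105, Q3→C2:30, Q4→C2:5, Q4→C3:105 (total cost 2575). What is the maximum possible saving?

Current plan cost = 60·19 + 20·3 + 105·7 + 30·11 + 5·20 + 105·2 = 2575.
Optimal plan:
  Q1–C2: 80 × 3 = 240
  Q2–C1: 55 × 3 = 165
  Q2–C2: 50 × 7 = 350
  Q3–C2: 30 × 11 = 330
  Q4–C1: 5 × 2 = 10
  Q4–C3: 105 × 2 = 210
Optimal cost = 1305.
Saving = 2575 − 1305 = 1270.

1270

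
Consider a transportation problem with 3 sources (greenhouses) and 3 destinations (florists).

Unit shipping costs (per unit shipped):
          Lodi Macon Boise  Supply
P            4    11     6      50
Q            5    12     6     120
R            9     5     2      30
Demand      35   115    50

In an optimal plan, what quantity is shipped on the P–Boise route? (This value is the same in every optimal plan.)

0

The minimum-cost plan:
  P→Macon: 50 × 11 = 550
  Q→Lodi: 35 × 5 = 175
  Q→Macon: 35 × 12 = 420
  Q→Boise: 50 × 6 = 300
  R→Macon: 30 × 5 = 150
Total cost = 1595.
The route P→Boise is not used.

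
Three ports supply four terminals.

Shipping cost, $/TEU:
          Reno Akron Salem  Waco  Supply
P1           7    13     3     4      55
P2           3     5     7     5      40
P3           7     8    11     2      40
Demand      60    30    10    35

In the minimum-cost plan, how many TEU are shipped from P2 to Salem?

The minimum-cost plan:
  P1–Reno: 45 TEU
  P1–Salem: 10 TEU
  P2–Reno: 15 TEU
  P2–Akron: 25 TEU
  P3–Akron: 5 TEU
  P3–Waco: 35 TEU
Total cost = $625.
The route P2→Salem is not used.

0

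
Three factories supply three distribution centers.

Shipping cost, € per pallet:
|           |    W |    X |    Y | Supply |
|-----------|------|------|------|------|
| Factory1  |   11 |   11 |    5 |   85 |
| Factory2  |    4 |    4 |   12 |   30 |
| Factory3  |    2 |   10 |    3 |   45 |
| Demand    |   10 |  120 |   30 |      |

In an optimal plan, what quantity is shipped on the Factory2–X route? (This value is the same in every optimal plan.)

30

The minimum-cost plan:
  Factory1–X: 85 pallets
  Factory2–X: 30 pallets
  Factory3–W: 10 pallets
  Factory3–X: 5 pallets
  Factory3–Y: 30 pallets
Total cost = €1215.
So Factory2→X carries 30 pallets.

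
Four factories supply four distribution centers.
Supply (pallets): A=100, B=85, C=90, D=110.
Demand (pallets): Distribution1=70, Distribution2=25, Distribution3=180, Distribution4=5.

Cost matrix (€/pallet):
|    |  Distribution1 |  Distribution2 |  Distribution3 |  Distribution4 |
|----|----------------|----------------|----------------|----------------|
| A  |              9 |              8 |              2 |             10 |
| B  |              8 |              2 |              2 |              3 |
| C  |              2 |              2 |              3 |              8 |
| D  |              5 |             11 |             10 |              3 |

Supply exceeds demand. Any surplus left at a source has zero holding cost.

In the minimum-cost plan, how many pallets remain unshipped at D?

105

An optimal plan:
  A→Distribution3: 100 pallets
  B→Distribution2: 5 pallets
  B→Distribution3: 80 pallets
  C→Distribution1: 70 pallets
  C→Distribution2: 20 pallets
  D→Distribution4: 5 pallets
Total cost = €565.
D ships 5 of its 110, leaving 105.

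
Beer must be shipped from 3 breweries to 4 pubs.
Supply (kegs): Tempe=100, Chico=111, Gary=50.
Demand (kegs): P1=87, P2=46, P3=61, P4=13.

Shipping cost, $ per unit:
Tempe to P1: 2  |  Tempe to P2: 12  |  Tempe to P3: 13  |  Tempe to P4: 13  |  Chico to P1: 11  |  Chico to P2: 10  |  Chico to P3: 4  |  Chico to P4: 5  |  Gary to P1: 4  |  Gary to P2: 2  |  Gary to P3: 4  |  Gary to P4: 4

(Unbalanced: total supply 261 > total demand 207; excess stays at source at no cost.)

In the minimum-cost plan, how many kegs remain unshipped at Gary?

Minimum-cost shipments:
  Tempe→P1: 87 × $2 = $174
  Chico→P3: 61 × $4 = $244
  Chico→P4: 9 × $5 = $45
  Gary→P2: 46 × $2 = $92
  Gary→P4: 4 × $4 = $16
Total cost = $571.
Gary ships 50 of its 50, leaving 0.

0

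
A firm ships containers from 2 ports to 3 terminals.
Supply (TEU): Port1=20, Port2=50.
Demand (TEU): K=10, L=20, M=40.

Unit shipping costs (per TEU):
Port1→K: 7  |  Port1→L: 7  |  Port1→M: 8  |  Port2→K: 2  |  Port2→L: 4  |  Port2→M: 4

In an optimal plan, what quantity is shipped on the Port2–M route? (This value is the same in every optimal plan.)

40

Solving gives:
  Port1->L: 20 TEU
  Port2->K: 10 TEU
  Port2->M: 40 TEU
Total cost = 320.
So Port2→M carries 40 TEU.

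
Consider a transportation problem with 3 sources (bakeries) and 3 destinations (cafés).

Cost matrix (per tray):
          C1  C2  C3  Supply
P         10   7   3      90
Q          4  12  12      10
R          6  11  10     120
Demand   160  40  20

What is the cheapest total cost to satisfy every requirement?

1400

An optimal shipping plan:
  P–C1: 30 × 10 = 300
  P–C2: 40 × 7 = 280
  P–C3: 20 × 3 = 60
  Q–C1: 10 × 4 = 40
  R–C1: 120 × 6 = 720
Total = 300 + 280 + 60 + 40 + 720 = 1400.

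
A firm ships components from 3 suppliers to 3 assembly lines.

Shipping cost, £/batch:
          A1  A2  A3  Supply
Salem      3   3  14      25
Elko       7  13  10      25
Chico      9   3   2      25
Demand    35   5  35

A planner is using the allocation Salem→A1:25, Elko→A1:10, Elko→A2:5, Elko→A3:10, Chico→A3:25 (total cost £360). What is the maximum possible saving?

Current plan cost = 25·3 + 10·7 + 5·13 + 10·10 + 25·2 = £360.
Optimal plan:
  Salem to A1: 20 × £3 = £60
  Salem to A2: 5 × £3 = £15
  Elko to A1: 15 × £7 = £105
  Elko to A3: 10 × £10 = £100
  Chico to A3: 25 × £2 = £50
Optimal cost = £330.
Saving = 360 − 330 = £30.

30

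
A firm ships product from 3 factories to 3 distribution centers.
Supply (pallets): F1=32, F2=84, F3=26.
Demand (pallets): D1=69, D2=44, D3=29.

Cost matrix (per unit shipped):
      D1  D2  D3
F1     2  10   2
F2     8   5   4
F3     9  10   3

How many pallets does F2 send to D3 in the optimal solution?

3

Solving gives:
  F1→D1: 32 pallets
  F2→D1: 37 pallets
  F2→D2: 44 pallets
  F2→D3: 3 pallets
  F3→D3: 26 pallets
Total cost = 670.
So F2→D3 carries 3 pallets.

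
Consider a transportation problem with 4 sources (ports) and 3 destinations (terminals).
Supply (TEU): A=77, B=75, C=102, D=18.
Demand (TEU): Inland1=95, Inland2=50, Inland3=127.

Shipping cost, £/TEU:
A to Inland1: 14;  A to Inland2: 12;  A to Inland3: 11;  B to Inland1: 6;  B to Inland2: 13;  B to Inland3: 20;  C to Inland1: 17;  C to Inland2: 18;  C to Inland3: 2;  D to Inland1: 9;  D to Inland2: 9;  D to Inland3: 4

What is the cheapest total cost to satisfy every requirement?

An optimal shipping plan:
  A–Inland1: 20 TEU
  A–Inland2: 50 TEU
  A–Inland3: 7 TEU
  B–Inland1: 75 TEU
  C–Inland3: 102 TEU
  D–Inland3: 18 TEU
Total cost = £1683.

1683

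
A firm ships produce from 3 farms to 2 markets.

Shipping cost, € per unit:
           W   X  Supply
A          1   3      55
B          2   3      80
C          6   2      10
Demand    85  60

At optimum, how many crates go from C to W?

Solving gives:
  A→W: 55 × €1 = €55
  B→W: 30 × €2 = €60
  B→X: 50 × €3 = €150
  C→X: 10 × €2 = €20
Total cost = €285.
The route C→W is not used.

0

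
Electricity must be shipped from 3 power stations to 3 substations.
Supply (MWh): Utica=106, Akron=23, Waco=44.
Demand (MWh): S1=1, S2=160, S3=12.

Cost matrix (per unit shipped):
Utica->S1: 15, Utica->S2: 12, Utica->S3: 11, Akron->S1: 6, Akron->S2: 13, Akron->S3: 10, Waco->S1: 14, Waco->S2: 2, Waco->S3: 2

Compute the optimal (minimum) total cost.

1616

A cheapest plan:
  Utica to S2: 106 × 12 = 1272
  Akron to S1: 1 × 6 = 6
  Akron to S2: 10 × 13 = 130
  Akron to S3: 12 × 10 = 120
  Waco to S2: 44 × 2 = 88
Total = 1272 + 6 + 130 + 120 + 88 = 1616.
(Supply check: Utica ships 106; Akron ships 23; Waco ships 44.)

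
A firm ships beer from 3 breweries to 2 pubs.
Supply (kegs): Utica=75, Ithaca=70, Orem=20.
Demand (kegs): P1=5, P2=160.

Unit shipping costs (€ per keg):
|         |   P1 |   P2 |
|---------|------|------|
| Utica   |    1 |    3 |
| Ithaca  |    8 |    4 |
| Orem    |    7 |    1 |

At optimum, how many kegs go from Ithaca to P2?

70

Optimal shipments:
  Utica–P1: 5 × €1 = €5
  Utica–P2: 70 × €3 = €210
  Ithaca–P2: 70 × €4 = €280
  Orem–P2: 20 × €1 = €20
Total cost = €515.
So Ithaca→P2 carries 70 kegs.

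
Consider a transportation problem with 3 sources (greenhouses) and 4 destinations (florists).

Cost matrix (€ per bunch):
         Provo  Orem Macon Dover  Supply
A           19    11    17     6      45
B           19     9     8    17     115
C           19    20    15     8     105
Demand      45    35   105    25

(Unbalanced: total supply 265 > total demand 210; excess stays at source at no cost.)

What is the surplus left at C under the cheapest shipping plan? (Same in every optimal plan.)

55

Minimum-cost shipments:
  A–Orem: 25 × €11 = €275
  A–Dover: 20 × €6 = €120
  B–Orem: 10 × €9 = €90
  B–Macon: 105 × €8 = €840
  C–Provo: 45 × €19 = €855
  C–Dover: 5 × €8 = €40
Total cost = €2220.
C ships 50 of its 105, leaving 55.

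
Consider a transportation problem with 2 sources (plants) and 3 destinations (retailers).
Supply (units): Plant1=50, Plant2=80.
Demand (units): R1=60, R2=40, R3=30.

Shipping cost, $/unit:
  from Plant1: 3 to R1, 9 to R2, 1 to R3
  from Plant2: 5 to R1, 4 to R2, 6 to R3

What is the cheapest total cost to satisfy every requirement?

450

An optimal shipping plan:
  Plant1–R1: 20 × $3 = $60
  Plant1–R3: 30 × $1 = $30
  Plant2–R1: 40 × $5 = $200
  Plant2–R2: 40 × $4 = $160
Total = 60 + 30 + 200 + 160 = $450.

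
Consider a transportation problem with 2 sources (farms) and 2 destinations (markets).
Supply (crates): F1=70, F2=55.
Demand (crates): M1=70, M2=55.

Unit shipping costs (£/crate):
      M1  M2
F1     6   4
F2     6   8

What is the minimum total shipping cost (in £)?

640

An optimal shipping plan:
  F1→M1: 15 × £6 = £90
  F1→M2: 55 × £4 = £220
  F2→M1: 55 × £6 = £330
Total = 90 + 220 + 330 = £640.
(Supply check: F1 ships 70; F2 ships 55.)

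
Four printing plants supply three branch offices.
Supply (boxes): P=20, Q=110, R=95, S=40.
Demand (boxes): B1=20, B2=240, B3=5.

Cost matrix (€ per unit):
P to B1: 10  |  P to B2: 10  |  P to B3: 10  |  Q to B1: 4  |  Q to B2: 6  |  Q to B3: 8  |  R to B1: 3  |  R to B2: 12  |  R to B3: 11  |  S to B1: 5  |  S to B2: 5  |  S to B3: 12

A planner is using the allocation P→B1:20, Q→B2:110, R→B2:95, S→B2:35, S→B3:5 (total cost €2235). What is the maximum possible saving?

220

Current plan cost = 20·10 + 110·6 + 95·12 + 35·5 + 5·12 = €2235.
Optimal plan:
  P->B2: 20 × €10 = €200
  Q->B2: 110 × €6 = €660
  R->B1: 20 × €3 = €60
  R->B2: 70 × €12 = €840
  R->B3: 5 × €11 = €55
  S->B2: 40 × €5 = €200
Optimal cost = €2015.
Saving = 2235 − 2015 = €220.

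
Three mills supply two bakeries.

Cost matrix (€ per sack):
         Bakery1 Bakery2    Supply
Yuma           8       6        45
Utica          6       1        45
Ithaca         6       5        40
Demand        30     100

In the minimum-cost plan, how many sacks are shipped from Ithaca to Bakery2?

10

Optimal shipments:
  Yuma→Bakery2: 45 × €6 = €270
  Utica→Bakery2: 45 × €1 = €45
  Ithaca→Bakery1: 30 × €6 = €180
  Ithaca→Bakery2: 10 × €5 = €50
Total cost = €545.
So Ithaca→Bakery2 carries 10 sacks.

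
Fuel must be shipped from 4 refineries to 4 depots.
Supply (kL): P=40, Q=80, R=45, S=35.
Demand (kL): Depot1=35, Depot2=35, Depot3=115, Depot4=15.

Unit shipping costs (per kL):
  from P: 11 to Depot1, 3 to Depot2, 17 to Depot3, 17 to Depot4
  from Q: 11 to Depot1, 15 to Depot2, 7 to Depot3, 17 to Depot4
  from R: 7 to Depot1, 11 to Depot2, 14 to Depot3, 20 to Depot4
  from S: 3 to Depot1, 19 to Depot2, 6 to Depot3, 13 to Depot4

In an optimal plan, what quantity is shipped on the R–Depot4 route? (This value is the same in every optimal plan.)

Optimal shipments:
  P to Depot2: 35 × 3 = 105
  P to Depot4: 5 × 17 = 85
  Q to Depot3: 80 × 7 = 560
  R to Depot1: 35 × 7 = 245
  R to Depot4: 10 × 20 = 200
  S to Depot3: 35 × 6 = 210
Total cost = 1405.
So R→Depot4 carries 10 kL.

10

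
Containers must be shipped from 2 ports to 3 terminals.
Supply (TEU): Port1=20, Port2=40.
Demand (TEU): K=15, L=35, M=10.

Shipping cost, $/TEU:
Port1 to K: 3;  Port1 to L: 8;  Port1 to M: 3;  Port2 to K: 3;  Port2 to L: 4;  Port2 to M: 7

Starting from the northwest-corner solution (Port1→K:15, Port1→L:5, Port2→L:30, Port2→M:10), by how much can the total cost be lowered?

Current plan cost = 15·3 + 5·8 + 30·4 + 10·7 = $275.
Optimal plan:
  Port1 to K: 10 × $3 = $30
  Port1 to M: 10 × $3 = $30
  Port2 to K: 5 × $3 = $15
  Port2 to L: 35 × $4 = $140
Optimal cost = $215.
Saving = 275 − 215 = $60.

60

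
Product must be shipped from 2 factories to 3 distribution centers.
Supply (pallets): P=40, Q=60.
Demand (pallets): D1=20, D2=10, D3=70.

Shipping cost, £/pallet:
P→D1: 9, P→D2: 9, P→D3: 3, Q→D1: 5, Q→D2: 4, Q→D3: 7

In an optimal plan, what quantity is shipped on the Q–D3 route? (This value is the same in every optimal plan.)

30

The minimum-cost plan:
  P→D3: 40 × £3 = £120
  Q→D1: 20 × £5 = £100
  Q→D2: 10 × £4 = £40
  Q→D3: 30 × £7 = £210
Total cost = £470.
So Q→D3 carries 30 pallets.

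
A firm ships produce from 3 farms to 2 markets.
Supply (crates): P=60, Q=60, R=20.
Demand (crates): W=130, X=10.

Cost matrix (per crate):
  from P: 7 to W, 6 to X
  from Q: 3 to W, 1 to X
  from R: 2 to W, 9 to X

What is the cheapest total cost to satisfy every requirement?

620

An optimal shipping plan:
  P->W: 60 × 7 = 420
  Q->W: 50 × 3 = 150
  Q->X: 10 × 1 = 10
  R->W: 20 × 2 = 40
Total = 420 + 150 + 10 + 40 = 620.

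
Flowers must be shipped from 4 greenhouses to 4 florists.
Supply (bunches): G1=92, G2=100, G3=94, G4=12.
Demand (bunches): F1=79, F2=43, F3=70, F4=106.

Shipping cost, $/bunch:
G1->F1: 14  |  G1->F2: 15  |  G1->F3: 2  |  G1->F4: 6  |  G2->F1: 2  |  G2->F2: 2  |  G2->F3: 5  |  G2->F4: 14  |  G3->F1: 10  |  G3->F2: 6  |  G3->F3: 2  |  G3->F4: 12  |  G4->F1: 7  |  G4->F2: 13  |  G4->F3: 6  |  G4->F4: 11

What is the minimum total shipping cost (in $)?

A cheapest plan:
  G1->F4: 92 × $6 = $552
  G2->F1: 79 × $2 = $158
  G2->F2: 21 × $2 = $42
  G3->F2: 22 × $6 = $132
  G3->F3: 70 × $2 = $140
  G3->F4: 2 × $12 = $24
  G4->F4: 12 × $11 = $132
Total = 552 + 158 + 42 + 132 + 140 + 24 + 132 = $1180.

1180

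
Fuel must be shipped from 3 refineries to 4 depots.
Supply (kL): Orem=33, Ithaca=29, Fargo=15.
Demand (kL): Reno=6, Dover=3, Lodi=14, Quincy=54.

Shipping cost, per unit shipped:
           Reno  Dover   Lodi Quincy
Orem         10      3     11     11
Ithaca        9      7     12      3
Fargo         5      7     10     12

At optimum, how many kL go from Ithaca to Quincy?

Optimal shipments:
  Orem–Dover: 3 × 3 = 9
  Orem–Lodi: 5 × 11 = 55
  Orem–Quincy: 25 × 11 = 275
  Ithaca–Quincy: 29 × 3 = 87
  Fargo–Reno: 6 × 5 = 30
  Fargo–Lodi: 9 × 10 = 90
Total cost = 546.
So Ithaca→Quincy carries 29 kL.

29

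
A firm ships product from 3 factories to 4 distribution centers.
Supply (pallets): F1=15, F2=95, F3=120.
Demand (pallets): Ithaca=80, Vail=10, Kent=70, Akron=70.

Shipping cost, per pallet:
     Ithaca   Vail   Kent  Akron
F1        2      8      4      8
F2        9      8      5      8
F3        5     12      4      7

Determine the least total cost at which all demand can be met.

1290

An optimal shipping plan:
  F1–Ithaca: 15 × 2 = 30
  F2–Vail: 10 × 8 = 80
  F2–Kent: 15 × 5 = 75
  F2–Akron: 70 × 8 = 560
  F3–Ithaca: 65 × 5 = 325
  F3–Kent: 55 × 4 = 220
Total = 30 + 80 + 75 + 560 + 325 + 220 = 1290.
(Supply check: F1 ships 15; F2 ships 95; F3 ships 120.)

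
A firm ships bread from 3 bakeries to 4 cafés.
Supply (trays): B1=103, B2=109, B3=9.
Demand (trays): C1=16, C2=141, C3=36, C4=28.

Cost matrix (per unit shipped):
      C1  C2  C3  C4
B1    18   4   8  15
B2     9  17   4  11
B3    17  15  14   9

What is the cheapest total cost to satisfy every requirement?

An optimal shipping plan:
  B1→C2: 103 trays
  B2→C1: 16 trays
  B2→C2: 38 trays
  B2→C3: 36 trays
  B2→C4: 19 trays
  B3→C4: 9 trays
Total cost = 1636.

1636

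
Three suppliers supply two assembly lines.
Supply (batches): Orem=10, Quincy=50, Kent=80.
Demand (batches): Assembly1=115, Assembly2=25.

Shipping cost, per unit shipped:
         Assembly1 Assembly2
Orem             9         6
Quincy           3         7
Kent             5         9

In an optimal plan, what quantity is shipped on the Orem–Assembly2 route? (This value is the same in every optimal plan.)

10

The minimum-cost plan:
  Orem→Assembly2: 10 × 6 = 60
  Quincy→Assembly1: 35 × 3 = 105
  Quincy→Assembly2: 15 × 7 = 105
  Kent→Assembly1: 80 × 5 = 400
Total cost = 670.
So Orem→Assembly2 carries 10 batches.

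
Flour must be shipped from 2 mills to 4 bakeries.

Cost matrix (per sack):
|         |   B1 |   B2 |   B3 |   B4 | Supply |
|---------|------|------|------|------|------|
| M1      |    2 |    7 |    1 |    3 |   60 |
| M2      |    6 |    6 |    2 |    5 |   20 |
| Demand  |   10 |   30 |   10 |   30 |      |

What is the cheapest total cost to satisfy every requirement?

Optimal allocation:
  M1→B1: 10 × 2 = 20
  M1→B2: 10 × 7 = 70
  M1→B3: 10 × 1 = 10
  M1→B4: 30 × 3 = 90
  M2→B2: 20 × 6 = 120
Total = 20 + 70 + 10 + 90 + 120 = 310.

310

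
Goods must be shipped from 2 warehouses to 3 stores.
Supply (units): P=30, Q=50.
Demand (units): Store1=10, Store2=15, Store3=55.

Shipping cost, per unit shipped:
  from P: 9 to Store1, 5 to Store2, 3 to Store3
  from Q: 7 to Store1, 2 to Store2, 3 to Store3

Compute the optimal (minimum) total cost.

265

Optimal allocation:
  P->Store3: 30 units
  Q->Store1: 10 units
  Q->Store2: 15 units
  Q->Store3: 25 units
Total cost = 265.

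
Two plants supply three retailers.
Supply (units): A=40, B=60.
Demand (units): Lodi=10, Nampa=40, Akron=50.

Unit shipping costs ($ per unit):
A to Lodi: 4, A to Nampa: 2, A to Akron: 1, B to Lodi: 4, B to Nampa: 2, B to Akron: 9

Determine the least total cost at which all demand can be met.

250

An optimal shipping plan:
  A to Akron: 40 × $1 = $40
  B to Lodi: 10 × $4 = $40
  B to Nampa: 40 × $2 = $80
  B to Akron: 10 × $9 = $90
Total = 40 + 40 + 80 + 90 = $250.
(Supply check: A ships 40; B ships 60.)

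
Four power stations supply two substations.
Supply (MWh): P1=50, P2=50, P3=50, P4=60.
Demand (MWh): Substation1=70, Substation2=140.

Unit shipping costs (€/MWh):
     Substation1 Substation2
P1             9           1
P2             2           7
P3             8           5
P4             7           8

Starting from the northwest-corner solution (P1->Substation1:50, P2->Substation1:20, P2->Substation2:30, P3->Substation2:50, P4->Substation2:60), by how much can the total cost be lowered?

Current plan cost = 50·9 + 20·2 + 30·7 + 50·5 + 60·8 = €1430.
Optimal plan:
  P1→Substation2: 50 × €1 = €50
  P2→Substation1: 50 × €2 = €100
  P3→Substation2: 50 × €5 = €250
  P4→Substation1: 20 × €7 = €140
  P4→Substation2: 40 × €8 = €320
Optimal cost = €860.
Saving = 1430 − 860 = €570.

570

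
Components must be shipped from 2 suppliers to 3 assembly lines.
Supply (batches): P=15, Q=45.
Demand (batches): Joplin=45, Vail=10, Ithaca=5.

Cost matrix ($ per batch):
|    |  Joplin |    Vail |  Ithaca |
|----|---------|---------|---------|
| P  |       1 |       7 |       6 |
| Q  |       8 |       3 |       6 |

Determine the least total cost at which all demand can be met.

315

An optimal shipping plan:
  P to Joplin: 15 × $1 = $15
  Q to Joplin: 30 × $8 = $240
  Q to Vail: 10 × $3 = $30
  Q to Ithaca: 5 × $6 = $30
Total = 15 + 240 + 30 + 30 = $315.
(Supply check: P ships 15; Q ships 45.)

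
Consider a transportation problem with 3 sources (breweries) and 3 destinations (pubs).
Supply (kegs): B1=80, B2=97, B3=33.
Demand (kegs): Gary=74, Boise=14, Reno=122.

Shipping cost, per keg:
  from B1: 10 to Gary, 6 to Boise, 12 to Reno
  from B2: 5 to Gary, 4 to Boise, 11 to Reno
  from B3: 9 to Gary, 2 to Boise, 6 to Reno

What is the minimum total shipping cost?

1683

Optimal allocation:
  B1→Reno: 80 kegs
  B2→Gary: 74 kegs
  B2→Boise: 14 kegs
  B2→Reno: 9 kegs
  B3→Reno: 33 kegs
Total cost = 1683.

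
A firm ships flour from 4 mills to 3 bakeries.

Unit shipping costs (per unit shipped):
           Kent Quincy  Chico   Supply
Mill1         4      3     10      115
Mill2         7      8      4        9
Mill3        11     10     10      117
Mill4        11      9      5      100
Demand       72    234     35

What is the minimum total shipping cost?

2401

One minimum-cost allocation:
  Mill1–Quincy: 115 × 3 = 345
  Mill2–Kent: 9 × 7 = 63
  Mill3–Kent: 63 × 11 = 693
  Mill3–Quincy: 54 × 10 = 540
  Mill4–Quincy: 65 × 9 = 585
  Mill4–Chico: 35 × 5 = 175
Total = 345 + 63 + 693 + 540 + 585 + 175 = 2401.
(Supply check: Mill1 ships 115; Mill2 ships 9; Mill3 ships 117; Mill4 ships 100.)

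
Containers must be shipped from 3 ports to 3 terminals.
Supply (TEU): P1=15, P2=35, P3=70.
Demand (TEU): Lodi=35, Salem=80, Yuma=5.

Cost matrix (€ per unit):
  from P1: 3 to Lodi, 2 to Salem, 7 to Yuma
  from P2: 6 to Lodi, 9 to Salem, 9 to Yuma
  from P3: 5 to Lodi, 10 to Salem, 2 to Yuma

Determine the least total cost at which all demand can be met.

One minimum-cost allocation:
  P1–Salem: 15 × €2 = €30
  P2–Salem: 35 × €9 = €315
  P3–Lodi: 35 × €5 = €175
  P3–Salem: 30 × €10 = €300
  P3–Yuma: 5 × €2 = €10
Total = 30 + 315 + 175 + 300 + 10 = €830.

830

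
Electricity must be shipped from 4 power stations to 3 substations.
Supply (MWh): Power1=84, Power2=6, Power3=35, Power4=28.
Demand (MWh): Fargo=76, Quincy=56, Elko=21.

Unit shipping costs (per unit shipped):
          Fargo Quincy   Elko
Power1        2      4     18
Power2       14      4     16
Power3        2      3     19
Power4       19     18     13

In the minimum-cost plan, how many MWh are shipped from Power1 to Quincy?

8

Optimal shipments:
  Power1 to Fargo: 76 × 2 = 152
  Power1 to Quincy: 8 × 4 = 32
  Power2 to Quincy: 6 × 4 = 24
  Power3 to Quincy: 35 × 3 = 105
  Power4 to Quincy: 7 × 18 = 126
  Power4 to Elko: 21 × 13 = 273
Total cost = 712.
So Power1→Quincy carries 8 MWh.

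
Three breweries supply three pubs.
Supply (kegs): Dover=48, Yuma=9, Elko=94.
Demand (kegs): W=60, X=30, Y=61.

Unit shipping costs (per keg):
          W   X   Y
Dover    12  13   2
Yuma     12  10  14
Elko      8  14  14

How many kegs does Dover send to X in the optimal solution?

0

The minimum-cost plan:
  Dover–Y: 48 × 2 = 96
  Yuma–X: 9 × 10 = 90
  Elko–W: 60 × 8 = 480
  Elko–X: 21 × 14 = 294
  Elko–Y: 13 × 14 = 182
Total cost = 1142.
The route Dover→X is not used.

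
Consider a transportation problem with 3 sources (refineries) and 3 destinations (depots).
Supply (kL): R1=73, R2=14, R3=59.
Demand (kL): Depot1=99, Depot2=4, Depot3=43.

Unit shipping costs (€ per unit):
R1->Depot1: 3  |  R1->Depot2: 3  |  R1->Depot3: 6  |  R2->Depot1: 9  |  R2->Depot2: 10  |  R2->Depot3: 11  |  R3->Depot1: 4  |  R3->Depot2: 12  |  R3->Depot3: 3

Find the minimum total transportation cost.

One minimum-cost allocation:
  R1 to Depot1: 69 × €3 = €207
  R1 to Depot2: 4 × €3 = €12
  R2 to Depot1: 14 × €9 = €126
  R3 to Depot1: 16 × €4 = €64
  R3 to Depot3: 43 × €3 = €129
Total = 207 + 12 + 126 + 64 + 129 = €538.
(Supply check: R1 ships 73; R2 ships 14; R3 ships 59.)

538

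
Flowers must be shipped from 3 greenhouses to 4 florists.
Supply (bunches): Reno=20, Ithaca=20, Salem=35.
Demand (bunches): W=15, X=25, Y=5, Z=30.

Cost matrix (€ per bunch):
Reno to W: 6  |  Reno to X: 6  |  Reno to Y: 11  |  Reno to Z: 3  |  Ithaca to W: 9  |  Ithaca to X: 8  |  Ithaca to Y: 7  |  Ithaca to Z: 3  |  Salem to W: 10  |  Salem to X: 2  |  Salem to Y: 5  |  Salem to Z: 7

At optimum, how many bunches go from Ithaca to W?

Solving gives:
  Reno→W: 10 × €6 = €60
  Reno→Z: 10 × €3 = €30
  Ithaca→Z: 20 × €3 = €60
  Salem→W: 5 × €10 = €50
  Salem→X: 25 × €2 = €50
  Salem→Y: 5 × €5 = €25
Total cost = €275.
The route Ithaca→W is not used.

0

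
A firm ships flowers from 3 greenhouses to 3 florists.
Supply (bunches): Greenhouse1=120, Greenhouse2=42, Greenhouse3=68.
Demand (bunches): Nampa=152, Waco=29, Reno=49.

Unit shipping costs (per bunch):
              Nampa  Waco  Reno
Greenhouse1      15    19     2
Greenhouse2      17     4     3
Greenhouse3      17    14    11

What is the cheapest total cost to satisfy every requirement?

An optimal shipping plan:
  Greenhouse1→Nampa: 84 bunches
  Greenhouse1→Reno: 36 bunches
  Greenhouse2→Waco: 29 bunches
  Greenhouse2→Reno: 13 bunches
  Greenhouse3→Nampa: 68 bunches
Total cost = 2643.
(Supply check: Greenhouse1 ships 120; Greenhouse2 ships 42; Greenhouse3 ships 68.)

2643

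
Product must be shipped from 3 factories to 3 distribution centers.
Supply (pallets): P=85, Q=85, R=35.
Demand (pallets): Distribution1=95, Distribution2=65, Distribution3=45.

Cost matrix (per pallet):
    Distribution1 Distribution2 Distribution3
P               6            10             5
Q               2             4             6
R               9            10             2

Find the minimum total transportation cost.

870

One minimum-cost allocation:
  P–Distribution1: 75 × 6 = 450
  P–Distribution3: 10 × 5 = 50
  Q–Distribution1: 20 × 2 = 40
  Q–Distribution2: 65 × 4 = 260
  R–Distribution3: 35 × 2 = 70
Total = 450 + 50 + 40 + 260 + 70 = 870.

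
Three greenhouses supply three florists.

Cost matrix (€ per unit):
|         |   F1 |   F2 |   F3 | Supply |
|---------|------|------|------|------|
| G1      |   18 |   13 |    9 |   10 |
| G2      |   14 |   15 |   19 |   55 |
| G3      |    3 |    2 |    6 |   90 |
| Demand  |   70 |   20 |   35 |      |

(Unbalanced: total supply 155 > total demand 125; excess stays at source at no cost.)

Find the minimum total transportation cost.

765

One minimum-cost allocation:
  G1->F3: 10 × €9 = €90
  G2->F1: 25 × €14 = €350
  G3->F1: 45 × €3 = €135
  G3->F2: 20 × €2 = €40
  G3->F3: 25 × €6 = €150
Total = 90 + 350 + 135 + 40 + 150 = €765.
(Supply check: G1 ships 10; G2 ships 25; G3 ships 90.)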